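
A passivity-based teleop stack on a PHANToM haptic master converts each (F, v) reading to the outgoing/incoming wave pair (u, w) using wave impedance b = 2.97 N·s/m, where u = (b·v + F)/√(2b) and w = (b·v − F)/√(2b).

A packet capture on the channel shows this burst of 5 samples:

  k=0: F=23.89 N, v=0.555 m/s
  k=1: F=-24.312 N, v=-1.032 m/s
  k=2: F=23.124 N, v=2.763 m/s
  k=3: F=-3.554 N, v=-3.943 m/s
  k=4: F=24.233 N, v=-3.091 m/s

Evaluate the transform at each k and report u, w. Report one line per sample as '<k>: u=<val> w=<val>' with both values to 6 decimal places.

0: u=10.478512 w=-9.125860
1: u=-11.232936 w=8.717733
2: u=12.854900 w=-6.120884
3: u=-6.263186 w=-3.346739
4: u=6.176210 w=-13.709631

k=0: b·v=2.97×0.555=1.648350; √(2b)=2.437212; u=(1.648350+23.89)/2.437212=10.478512, w=(1.648350−23.89)/2.437212=-9.125860
k=1: b·v=2.97×(-1.032)=-3.065040; √(2b)=2.437212; u=(-3.065040+(-24.312))/2.437212=-11.232936, w=(-3.065040−(-24.312))/2.437212=8.717733
k=2: b·v=2.97×2.763=8.206110; √(2b)=2.437212; u=(8.206110+23.124)/2.437212=12.854900, w=(8.206110−23.124)/2.437212=-6.120884
k=3: b·v=2.97×(-3.943)=-11.710710; √(2b)=2.437212; u=(-11.710710+(-3.554))/2.437212=-6.263186, w=(-11.710710−(-3.554))/2.437212=-3.346739
k=4: b·v=2.97×(-3.091)=-9.180270; √(2b)=2.437212; u=(-9.180270+24.233)/2.437212=6.176210, w=(-9.180270−24.233)/2.437212=-13.709631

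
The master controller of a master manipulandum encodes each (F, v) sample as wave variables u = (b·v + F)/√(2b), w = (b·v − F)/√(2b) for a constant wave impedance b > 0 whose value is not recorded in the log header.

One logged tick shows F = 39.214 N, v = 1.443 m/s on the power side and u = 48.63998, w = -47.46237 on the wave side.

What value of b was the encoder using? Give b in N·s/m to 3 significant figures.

u + w = 1.17761;  u + w = √(2b)·v, so √(2b) = 1.17761/1.443 = 0.81608.
b = (√(2b))²/2 = 0.66599/2 = 0.33300.
(Check via u − w = 2F/√(2b): u − w = 96.10235, 2F/√(2b) = 96.10279.)

b = 0.333 N·s/m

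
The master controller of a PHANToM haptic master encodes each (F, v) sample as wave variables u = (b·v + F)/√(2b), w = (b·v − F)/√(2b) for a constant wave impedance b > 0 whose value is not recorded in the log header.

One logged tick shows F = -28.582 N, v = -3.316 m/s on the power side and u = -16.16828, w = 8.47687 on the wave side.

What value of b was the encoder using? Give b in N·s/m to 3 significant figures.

u + w = -7.69141;  u + w = √(2b)·v, so √(2b) = -7.69141/(-3.316) = 2.31948.
b = (√(2b))²/2 = 5.38001/2 = 2.69000.
(Check via u − w = 2F/√(2b): u − w = -24.64515, 2F/√(2b) = -24.64513.)

b = 2.69 N·s/m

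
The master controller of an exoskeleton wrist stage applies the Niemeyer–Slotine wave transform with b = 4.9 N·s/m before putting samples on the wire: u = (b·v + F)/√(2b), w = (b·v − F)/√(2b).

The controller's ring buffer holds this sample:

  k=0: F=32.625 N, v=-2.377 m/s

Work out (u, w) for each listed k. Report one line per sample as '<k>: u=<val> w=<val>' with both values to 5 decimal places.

k=0: b·v=4.9×(-2.377)=-11.64730; √(2b)=3.13050; u=(-11.64730+32.625)/3.13050=6.70108, w=(-11.64730−32.625)/3.13050=-14.14227

0: u=6.70108 w=-14.14227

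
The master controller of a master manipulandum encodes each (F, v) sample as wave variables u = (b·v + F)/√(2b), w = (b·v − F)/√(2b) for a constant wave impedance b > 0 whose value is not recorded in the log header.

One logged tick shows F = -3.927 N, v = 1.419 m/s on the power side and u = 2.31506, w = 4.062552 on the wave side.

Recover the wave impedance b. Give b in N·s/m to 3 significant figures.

u + w = 6.377612;  u + w = √(2b)·v, so √(2b) = 6.377612/1.419 = 4.494441.
b = (√(2b))²/2 = 20.200001/2 = 10.100001.
(Check via u − w = 2F/√(2b): u − w = -1.747492, 2F/√(2b) = -1.747492.)

b = 10.1 N·s/m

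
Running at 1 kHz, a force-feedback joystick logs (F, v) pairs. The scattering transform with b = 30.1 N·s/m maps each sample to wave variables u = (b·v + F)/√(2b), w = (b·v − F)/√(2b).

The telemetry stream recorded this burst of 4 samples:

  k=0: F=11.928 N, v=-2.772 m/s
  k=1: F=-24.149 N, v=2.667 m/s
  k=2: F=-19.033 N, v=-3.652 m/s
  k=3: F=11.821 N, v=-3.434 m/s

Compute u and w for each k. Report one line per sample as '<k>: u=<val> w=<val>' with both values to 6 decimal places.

k=0: b·v=30.1×(-2.772)=-83.437200; √(2b)=7.758866; u=(-83.437200+11.928)/7.758866=-9.216450, w=(-83.437200−11.928)/7.758866=-12.291126
k=1: b·v=30.1×2.667=80.276700; √(2b)=7.758866; u=(80.276700+(-24.149))/7.758866=7.234008, w=(80.276700−(-24.149))/7.758866=13.458887
k=2: b·v=30.1×(-3.652)=-109.925200; √(2b)=7.758866; u=(-109.925200+(-19.033))/7.758866=-16.620754, w=(-109.925200−(-19.033))/7.758866=-11.714624
k=3: b·v=30.1×(-3.434)=-103.363400; √(2b)=7.758866; u=(-103.363400+11.821)/7.758866=-11.798425, w=(-103.363400−11.821)/7.758866=-14.845520

0: u=-9.216450 w=-12.291126
1: u=7.234008 w=13.458887
2: u=-16.620754 w=-11.714624
3: u=-11.798425 w=-14.845520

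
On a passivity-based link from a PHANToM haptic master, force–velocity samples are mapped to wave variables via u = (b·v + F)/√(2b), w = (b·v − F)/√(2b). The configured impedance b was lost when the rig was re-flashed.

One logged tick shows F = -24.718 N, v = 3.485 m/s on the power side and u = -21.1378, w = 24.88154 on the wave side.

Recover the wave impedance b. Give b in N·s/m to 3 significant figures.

u + w = 3.74374;  u + w = √(2b)·v, so √(2b) = 3.74374/3.485 = 1.07424.
b = (√(2b))²/2 = 1.15400/2 = 0.57700.
(Check via u − w = 2F/√(2b): u − w = -46.01934, 2F/√(2b) = -46.01934.)

b = 0.577 N·s/m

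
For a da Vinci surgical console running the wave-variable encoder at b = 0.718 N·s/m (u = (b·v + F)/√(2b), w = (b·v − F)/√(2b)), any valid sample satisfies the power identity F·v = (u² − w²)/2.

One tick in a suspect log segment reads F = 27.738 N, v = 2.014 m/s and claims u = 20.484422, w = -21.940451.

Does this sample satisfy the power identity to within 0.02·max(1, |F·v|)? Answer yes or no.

no

F·v = 27.738×2.014 = 55.864332 W.
(u² − w²)/2 = (419.611545 − 481.383390)/2 = -30.885923 W.
|Δ| = 86.750255;  2% of max(1, |F·v|) = 1.117287.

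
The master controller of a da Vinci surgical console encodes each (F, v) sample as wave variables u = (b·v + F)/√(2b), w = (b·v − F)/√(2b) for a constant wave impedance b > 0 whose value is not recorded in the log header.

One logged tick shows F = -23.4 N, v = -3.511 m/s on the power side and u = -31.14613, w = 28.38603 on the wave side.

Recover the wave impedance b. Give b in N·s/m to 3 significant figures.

b = 0.309 N·s/m

u + w = -2.7601;  u + w = √(2b)·v, so √(2b) = -2.7601/(-3.511) = 0.7861.
b = (√(2b))²/2 = 0.6180/2 = 0.3090.
(Check via u − w = 2F/√(2b): u − w = -59.5322, 2F/√(2b) = -59.5322.)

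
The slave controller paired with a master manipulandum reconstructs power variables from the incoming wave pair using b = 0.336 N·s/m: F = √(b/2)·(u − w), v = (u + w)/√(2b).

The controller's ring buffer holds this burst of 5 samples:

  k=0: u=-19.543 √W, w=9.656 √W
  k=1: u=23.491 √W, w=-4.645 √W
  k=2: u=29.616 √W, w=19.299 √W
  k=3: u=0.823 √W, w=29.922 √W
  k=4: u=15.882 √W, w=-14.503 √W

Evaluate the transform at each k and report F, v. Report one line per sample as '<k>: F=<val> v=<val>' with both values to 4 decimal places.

0: F=-11.9680 v=-12.0609
1: F=11.5323 v=22.9898
2: F=4.2287 v=59.6702
3: F=-11.9270 v=37.5051
4: F=12.4541 v=1.6822

k=0: u−w=-29.1990, u+w=-9.8870; √(b/2)=0.4099, √(2b)=0.8198; F=0.4099×(-29.199)=-11.9680, v=-9.8870/0.8198=-12.0609
k=1: u−w=28.1360, u+w=18.8460; √(b/2)=0.4099, √(2b)=0.8198; F=0.4099×28.136=11.5323, v=18.8460/0.8198=22.9898
k=2: u−w=10.3170, u+w=48.9150; √(b/2)=0.4099, √(2b)=0.8198; F=0.4099×10.317=4.2287, v=48.9150/0.8198=59.6702
k=3: u−w=-29.0990, u+w=30.7450; √(b/2)=0.4099, √(2b)=0.8198; F=0.4099×(-29.099)=-11.9270, v=30.7450/0.8198=37.5051
k=4: u−w=30.3850, u+w=1.3790; √(b/2)=0.4099, √(2b)=0.8198; F=0.4099×30.385=12.4541, v=1.3790/0.8198=1.6822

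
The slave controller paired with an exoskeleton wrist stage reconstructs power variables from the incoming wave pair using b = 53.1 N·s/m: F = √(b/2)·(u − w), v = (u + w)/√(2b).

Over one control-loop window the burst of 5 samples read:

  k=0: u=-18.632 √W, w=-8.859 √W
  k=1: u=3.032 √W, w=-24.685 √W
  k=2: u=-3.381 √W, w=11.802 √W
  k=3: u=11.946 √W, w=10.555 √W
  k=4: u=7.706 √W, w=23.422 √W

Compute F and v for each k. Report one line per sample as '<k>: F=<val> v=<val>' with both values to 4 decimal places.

0: F=-50.3570 v=-2.6676
1: F=142.8165 v=-2.1011
2: F=-78.2330 v=0.8171
3: F=7.1674 v=2.1834
4: F=-80.9793 v=3.0206

k=0: u−w=-9.7730, u+w=-27.4910; √(b/2)=5.1527, √(2b)=10.3053; F=5.1527×(-9.773)=-50.3570, v=-27.4910/10.3053=-2.6676
k=1: u−w=27.7170, u+w=-21.6530; √(b/2)=5.1527, √(2b)=10.3053; F=5.1527×27.717=142.8165, v=-21.6530/10.3053=-2.1011
k=2: u−w=-15.1830, u+w=8.4210; √(b/2)=5.1527, √(2b)=10.3053; F=5.1527×(-15.183)=-78.2330, v=8.4210/10.3053=0.8171
k=3: u−w=1.3910, u+w=22.5010; √(b/2)=5.1527, √(2b)=10.3053; F=5.1527×1.391=7.1674, v=22.5010/10.3053=2.1834
k=4: u−w=-15.7160, u+w=31.1280; √(b/2)=5.1527, √(2b)=10.3053; F=5.1527×(-15.716)=-80.9793, v=31.1280/10.3053=3.0206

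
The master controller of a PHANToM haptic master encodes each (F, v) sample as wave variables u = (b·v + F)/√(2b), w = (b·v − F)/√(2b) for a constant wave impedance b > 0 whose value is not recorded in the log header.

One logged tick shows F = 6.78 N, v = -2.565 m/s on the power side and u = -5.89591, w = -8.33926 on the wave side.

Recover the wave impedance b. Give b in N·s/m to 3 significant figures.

b = 15.4 N·s/m

u + w = -14.23517;  u + w = √(2b)·v, so √(2b) = -14.23517/(-2.565) = 5.54977.
b = (√(2b))²/2 = 30.79999/2 = 15.40000.
(Check via u − w = 2F/√(2b): u − w = 2.44335, 2F/√(2b) = 2.44334.)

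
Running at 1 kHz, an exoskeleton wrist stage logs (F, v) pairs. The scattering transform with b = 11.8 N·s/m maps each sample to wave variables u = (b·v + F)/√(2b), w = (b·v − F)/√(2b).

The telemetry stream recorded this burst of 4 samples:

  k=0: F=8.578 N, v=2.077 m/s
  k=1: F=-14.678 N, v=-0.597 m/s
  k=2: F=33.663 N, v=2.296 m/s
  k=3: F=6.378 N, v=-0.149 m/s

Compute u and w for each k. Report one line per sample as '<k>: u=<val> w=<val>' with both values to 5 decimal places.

k=0: b·v=11.8×2.077=24.50860; √(2b)=4.85798; u=(24.50860+8.578)/4.85798=6.81077, w=(24.50860−8.578)/4.85798=3.27926
k=1: b·v=11.8×(-0.597)=-7.04460; √(2b)=4.85798; u=(-7.04460+(-14.678))/4.85798=-4.47153, w=(-7.04460−(-14.678))/4.85798=1.57131
k=2: b·v=11.8×2.296=27.09280; √(2b)=4.85798; u=(27.09280+33.663)/4.85798=12.50638, w=(27.09280−33.663)/4.85798=-1.35245
k=3: b·v=11.8×(-0.149)=-1.75820; √(2b)=4.85798; u=(-1.75820+6.378)/4.85798=0.95097, w=(-1.75820−6.378)/4.85798=-1.67481

0: u=6.81077 w=3.27926
1: u=-4.47153 w=1.57131
2: u=12.50638 w=-1.35245
3: u=0.95097 w=-1.67481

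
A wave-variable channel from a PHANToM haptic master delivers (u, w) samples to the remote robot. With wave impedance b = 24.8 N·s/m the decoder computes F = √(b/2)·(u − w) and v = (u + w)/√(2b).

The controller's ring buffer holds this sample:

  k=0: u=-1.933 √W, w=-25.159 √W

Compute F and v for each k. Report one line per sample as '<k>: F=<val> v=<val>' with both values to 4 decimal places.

k=0: u−w=23.2260, u+w=-27.0920; √(b/2)=3.5214, √(2b)=7.0427; F=3.5214×23.226=81.7872, v=-27.0920/7.0427=-3.8468

0: F=81.7872 v=-3.8468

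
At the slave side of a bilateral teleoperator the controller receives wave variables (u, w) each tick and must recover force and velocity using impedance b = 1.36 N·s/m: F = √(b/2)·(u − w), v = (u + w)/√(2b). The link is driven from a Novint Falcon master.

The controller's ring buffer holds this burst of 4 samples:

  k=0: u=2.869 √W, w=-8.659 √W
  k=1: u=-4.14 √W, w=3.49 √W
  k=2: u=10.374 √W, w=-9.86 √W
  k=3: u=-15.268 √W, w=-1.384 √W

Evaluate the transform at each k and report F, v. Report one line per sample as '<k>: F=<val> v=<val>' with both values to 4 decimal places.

k=0: u−w=11.5280, u+w=-5.7900; √(b/2)=0.8246, √(2b)=1.6492; F=0.8246×11.528=9.5062, v=-5.7900/1.6492=-3.5107
k=1: u−w=-7.6300, u+w=-0.6500; √(b/2)=0.8246, √(2b)=1.6492; F=0.8246×(-7.63)=-6.2919, v=-0.6500/1.6492=-0.3941
k=2: u−w=20.2340, u+w=0.5140; √(b/2)=0.8246, √(2b)=1.6492; F=0.8246×20.234=16.6854, v=0.5140/1.6492=0.3117
k=3: u−w=-13.8840, u+w=-16.6520; √(b/2)=0.8246, √(2b)=1.6492; F=0.8246×(-13.884)=-11.4490, v=-16.6520/1.6492=-10.0968

0: F=9.5062 v=-3.5107
1: F=-6.2919 v=-0.3941
2: F=16.6854 v=0.3117
3: F=-11.4490 v=-10.0968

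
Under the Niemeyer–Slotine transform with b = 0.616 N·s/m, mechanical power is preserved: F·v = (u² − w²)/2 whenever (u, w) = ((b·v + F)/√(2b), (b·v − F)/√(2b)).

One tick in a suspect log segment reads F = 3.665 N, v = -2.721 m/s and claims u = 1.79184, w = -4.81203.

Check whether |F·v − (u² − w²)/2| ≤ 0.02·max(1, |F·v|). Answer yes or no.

F·v = 3.665×(-2.721) = -9.97246 W.
(u² − w²)/2 = (3.21069 − 23.15563)/2 = -9.97247 W.
|Δ| = 0.00001;  2% of max(1, |F·v|) = 0.19945.

yes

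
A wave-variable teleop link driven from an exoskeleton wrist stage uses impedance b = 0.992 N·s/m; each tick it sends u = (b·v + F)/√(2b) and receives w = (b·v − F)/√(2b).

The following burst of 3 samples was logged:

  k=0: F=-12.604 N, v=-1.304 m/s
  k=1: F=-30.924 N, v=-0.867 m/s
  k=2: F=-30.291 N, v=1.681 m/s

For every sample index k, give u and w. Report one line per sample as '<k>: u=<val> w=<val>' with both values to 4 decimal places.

0: u=-9.8666 w=8.0299
1: u=-22.5652 w=21.3440
2: u=-20.3213 w=22.6890

k=0: b·v=0.992×(-1.304)=-1.2936; √(2b)=1.4085; u=(-1.2936+(-12.604))/1.4085=-9.8666, w=(-1.2936−(-12.604))/1.4085=8.0299
k=1: b·v=0.992×(-0.867)=-0.8601; √(2b)=1.4085; u=(-0.8601+(-30.924))/1.4085=-22.5652, w=(-0.8601−(-30.924))/1.4085=21.3440
k=2: b·v=0.992×1.681=1.6676; √(2b)=1.4085; u=(1.6676+(-30.291))/1.4085=-20.3213, w=(1.6676−(-30.291))/1.4085=22.6890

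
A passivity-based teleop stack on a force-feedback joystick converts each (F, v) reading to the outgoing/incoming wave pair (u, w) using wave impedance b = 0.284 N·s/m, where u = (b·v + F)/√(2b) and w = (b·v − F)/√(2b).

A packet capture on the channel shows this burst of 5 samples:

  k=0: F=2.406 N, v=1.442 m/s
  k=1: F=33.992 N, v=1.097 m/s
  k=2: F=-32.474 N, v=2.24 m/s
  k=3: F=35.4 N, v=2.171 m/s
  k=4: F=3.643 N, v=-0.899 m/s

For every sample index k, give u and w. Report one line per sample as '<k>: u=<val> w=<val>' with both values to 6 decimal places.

k=0: b·v=0.284×1.442=0.409528; √(2b)=0.753658; u=(0.409528+2.406)/0.753658=3.735818, w=(0.409528−2.406)/0.753658=-2.649043
k=1: b·v=0.284×1.097=0.311548; √(2b)=0.753658; u=(0.311548+33.992)/0.753658=45.516082, w=(0.311548−33.992)/0.753658=-44.689320
k=2: b·v=0.284×2.24=0.636160; √(2b)=0.753658; u=(0.636160+(-32.474))/0.753658=-42.244427, w=(0.636160−(-32.474))/0.753658=43.932621
k=3: b·v=0.284×2.171=0.616564; √(2b)=0.753658; u=(0.616564+35.4)/0.753658=47.789018, w=(0.616564−35.4)/0.753658=-46.152827
k=4: b·v=0.284×(-0.899)=-0.255316; √(2b)=0.753658; u=(-0.255316+3.643)/0.753658=4.494990, w=(-0.255316−3.643)/0.753658=-5.172528

0: u=3.735818 w=-2.649043
1: u=45.516082 w=-44.689320
2: u=-42.244427 w=43.932621
3: u=47.789018 w=-46.152827
4: u=4.494990 w=-5.172528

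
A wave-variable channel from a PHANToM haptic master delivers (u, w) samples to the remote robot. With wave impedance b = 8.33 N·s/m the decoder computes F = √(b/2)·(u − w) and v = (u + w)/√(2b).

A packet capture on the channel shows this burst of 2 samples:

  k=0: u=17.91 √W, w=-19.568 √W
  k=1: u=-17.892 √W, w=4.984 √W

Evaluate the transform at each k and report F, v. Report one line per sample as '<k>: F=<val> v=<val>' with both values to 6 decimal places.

k=0: u−w=37.478000, u+w=-1.658000; √(b/2)=2.040833, √(2b)=4.081666; F=2.040833×37.478=76.486345, v=-1.658000/4.081666=-0.406207
k=1: u−w=-22.876000, u+w=-12.908000; √(b/2)=2.040833, √(2b)=4.081666; F=2.040833×(-22.876)=-46.686099, v=-12.908000/4.081666=-3.162434

0: F=76.486345 v=-0.406207
1: F=-46.686099 v=-3.162434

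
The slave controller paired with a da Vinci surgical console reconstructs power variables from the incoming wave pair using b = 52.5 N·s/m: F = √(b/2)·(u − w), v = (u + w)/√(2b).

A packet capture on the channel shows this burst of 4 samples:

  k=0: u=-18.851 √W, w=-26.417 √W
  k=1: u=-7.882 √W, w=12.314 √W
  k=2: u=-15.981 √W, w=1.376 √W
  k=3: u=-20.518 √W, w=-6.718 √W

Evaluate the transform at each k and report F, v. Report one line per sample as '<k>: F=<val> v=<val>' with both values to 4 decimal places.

k=0: u−w=7.5660, u+w=-45.2680; √(b/2)=5.1235, √(2b)=10.2470; F=5.1235×7.566=38.7642, v=-45.2680/10.2470=-4.4177
k=1: u−w=-20.1960, u+w=4.4320; √(b/2)=5.1235, √(2b)=10.2470; F=5.1235×(-20.196)=-103.4737, v=4.4320/10.2470=0.4325
k=2: u−w=-17.3570, u+w=-14.6050; √(b/2)=5.1235, √(2b)=10.2470; F=5.1235×(-17.357)=-88.9282, v=-14.6050/10.2470=-1.4253
k=3: u−w=-13.8000, u+w=-27.2360; √(b/2)=5.1235, √(2b)=10.2470; F=5.1235×(-13.8)=-70.7040, v=-27.2360/10.2470=-2.6580

0: F=38.7642 v=-4.4177
1: F=-103.4737 v=0.4325
2: F=-88.9282 v=-1.4253
3: F=-70.7040 v=-2.6580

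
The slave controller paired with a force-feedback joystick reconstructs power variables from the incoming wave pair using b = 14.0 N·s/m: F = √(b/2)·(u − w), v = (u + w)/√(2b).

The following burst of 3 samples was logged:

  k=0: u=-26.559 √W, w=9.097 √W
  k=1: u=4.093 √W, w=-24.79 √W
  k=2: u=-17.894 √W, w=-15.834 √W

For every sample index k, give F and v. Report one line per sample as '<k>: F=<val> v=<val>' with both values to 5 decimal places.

k=0: u−w=-35.65600, u+w=-17.46200; √(b/2)=2.64575, √(2b)=5.29150; F=2.64575×(-35.656)=-94.33691, v=-17.46200/5.29150=-3.30001
k=1: u−w=28.88300, u+w=-20.69700; √(b/2)=2.64575, √(2b)=5.29150; F=2.64575×28.883=76.41724, v=-20.69700/5.29150=-3.91137
k=2: u−w=-2.06000, u+w=-33.72800; √(b/2)=2.64575, √(2b)=5.29150; F=2.64575×(-2.06)=-5.45025, v=-33.72800/5.29150=-6.37399

0: F=-94.33691 v=-3.30001
1: F=76.41724 v=-3.91137
2: F=-5.45025 v=-6.37399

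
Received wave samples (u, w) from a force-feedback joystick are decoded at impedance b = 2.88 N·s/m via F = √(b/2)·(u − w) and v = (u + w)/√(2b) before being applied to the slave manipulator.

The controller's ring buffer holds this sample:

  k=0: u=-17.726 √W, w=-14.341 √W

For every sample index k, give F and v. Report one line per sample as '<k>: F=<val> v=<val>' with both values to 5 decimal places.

0: F=-4.06200 v=-13.36125

k=0: u−w=-3.38500, u+w=-32.06700; √(b/2)=1.20000, √(2b)=2.40000; F=1.20000×(-3.385)=-4.06200, v=-32.06700/2.40000=-13.36125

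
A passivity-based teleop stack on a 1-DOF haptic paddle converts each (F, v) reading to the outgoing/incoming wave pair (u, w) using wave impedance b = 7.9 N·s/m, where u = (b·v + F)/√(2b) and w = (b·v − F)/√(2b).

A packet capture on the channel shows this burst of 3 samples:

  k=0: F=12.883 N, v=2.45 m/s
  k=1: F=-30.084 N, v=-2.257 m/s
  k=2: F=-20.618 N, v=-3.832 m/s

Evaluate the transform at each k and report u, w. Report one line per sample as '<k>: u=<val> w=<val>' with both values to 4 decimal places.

0: u=8.1103 w=1.6282
1: u=-12.0542 w=3.0828
2: u=-12.8030 w=-2.4289

k=0: b·v=7.9×2.45=19.3550; √(2b)=3.9749; u=(19.3550+12.883)/3.9749=8.1103, w=(19.3550−12.883)/3.9749=1.6282
k=1: b·v=7.9×(-2.257)=-17.8303; √(2b)=3.9749; u=(-17.8303+(-30.084))/3.9749=-12.0542, w=(-17.8303−(-30.084))/3.9749=3.0828
k=2: b·v=7.9×(-3.832)=-30.2728; √(2b)=3.9749; u=(-30.2728+(-20.618))/3.9749=-12.8030, w=(-30.2728−(-20.618))/3.9749=-2.4289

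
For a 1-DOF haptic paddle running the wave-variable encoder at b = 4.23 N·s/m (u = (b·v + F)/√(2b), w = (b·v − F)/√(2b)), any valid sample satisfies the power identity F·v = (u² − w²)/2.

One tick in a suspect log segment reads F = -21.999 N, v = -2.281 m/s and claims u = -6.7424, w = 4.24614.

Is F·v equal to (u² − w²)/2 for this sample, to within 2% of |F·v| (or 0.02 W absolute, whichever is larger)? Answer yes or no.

no

F·v = (-21.999)×(-2.281) = 50.1797 W.
(u² − w²)/2 = (45.4600 − 18.0297)/2 = 13.7151 W.
|Δ| = 36.4646;  2% of max(1, |F·v|) = 1.0036.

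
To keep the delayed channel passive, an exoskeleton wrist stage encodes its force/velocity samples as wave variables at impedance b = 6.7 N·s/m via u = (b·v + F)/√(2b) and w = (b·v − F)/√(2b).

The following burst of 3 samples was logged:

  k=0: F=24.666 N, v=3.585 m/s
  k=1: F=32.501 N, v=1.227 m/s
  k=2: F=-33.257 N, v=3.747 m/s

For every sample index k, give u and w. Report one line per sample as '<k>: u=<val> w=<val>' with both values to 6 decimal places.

0: u=13.299865 w=-0.176610
1: u=11.124375 w=-6.632818
2: u=-2.226984 w=15.943256

k=0: b·v=6.7×3.585=24.019500; √(2b)=3.660601; u=(24.019500+24.666)/3.660601=13.299865, w=(24.019500−24.666)/3.660601=-0.176610
k=1: b·v=6.7×1.227=8.220900; √(2b)=3.660601; u=(8.220900+32.501)/3.660601=11.124375, w=(8.220900−32.501)/3.660601=-6.632818
k=2: b·v=6.7×3.747=25.104900; √(2b)=3.660601; u=(25.104900+(-33.257))/3.660601=-2.226984, w=(25.104900−(-33.257))/3.660601=15.943256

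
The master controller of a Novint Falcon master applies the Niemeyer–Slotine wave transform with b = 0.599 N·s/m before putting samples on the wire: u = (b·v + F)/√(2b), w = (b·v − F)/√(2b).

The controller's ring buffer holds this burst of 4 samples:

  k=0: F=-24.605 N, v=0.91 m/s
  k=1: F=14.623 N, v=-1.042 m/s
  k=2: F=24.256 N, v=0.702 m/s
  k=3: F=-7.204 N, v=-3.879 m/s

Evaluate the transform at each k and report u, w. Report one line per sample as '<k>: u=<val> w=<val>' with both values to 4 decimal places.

0: u=-21.9819 w=22.9779
1: u=12.7898 w=-13.9303
2: u=22.5453 w=-21.7769
3: u=-8.7047 w=4.4590

k=0: b·v=0.599×0.91=0.5451; √(2b)=1.0945; u=(0.5451+(-24.605))/1.0945=-21.9819, w=(0.5451−(-24.605))/1.0945=22.9779
k=1: b·v=0.599×(-1.042)=-0.6242; √(2b)=1.0945; u=(-0.6242+14.623)/1.0945=12.7898, w=(-0.6242−14.623)/1.0945=-13.9303
k=2: b·v=0.599×0.702=0.4205; √(2b)=1.0945; u=(0.4205+24.256)/1.0945=22.5453, w=(0.4205−24.256)/1.0945=-21.7769
k=3: b·v=0.599×(-3.879)=-2.3235; √(2b)=1.0945; u=(-2.3235+(-7.204))/1.0945=-8.7047, w=(-2.3235−(-7.204))/1.0945=4.4590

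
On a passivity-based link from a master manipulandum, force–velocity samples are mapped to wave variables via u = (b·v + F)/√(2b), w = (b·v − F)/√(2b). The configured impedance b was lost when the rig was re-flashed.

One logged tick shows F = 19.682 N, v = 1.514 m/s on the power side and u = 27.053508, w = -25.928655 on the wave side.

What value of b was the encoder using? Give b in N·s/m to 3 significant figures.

b = 0.276 N·s/m

u + w = 1.124853;  u + w = √(2b)·v, so √(2b) = 1.124853/1.514 = 0.742968.
b = (√(2b))²/2 = 0.552001/2 = 0.276000.
(Check via u − w = 2F/√(2b): u − w = 52.982163, 2F/√(2b) = 52.982119.)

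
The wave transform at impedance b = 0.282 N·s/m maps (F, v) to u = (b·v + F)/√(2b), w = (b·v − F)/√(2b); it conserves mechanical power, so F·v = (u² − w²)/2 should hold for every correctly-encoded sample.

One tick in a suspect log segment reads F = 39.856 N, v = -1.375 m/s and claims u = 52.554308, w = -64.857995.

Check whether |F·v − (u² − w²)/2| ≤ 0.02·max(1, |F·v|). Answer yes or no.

no

F·v = 39.856×(-1.375) = -54.802000 W.
(u² − w²)/2 = (2761.955289 − 4206.559515)/2 = -722.302113 W.
|Δ| = 667.500113;  2% of max(1, |F·v|) = 1.096040.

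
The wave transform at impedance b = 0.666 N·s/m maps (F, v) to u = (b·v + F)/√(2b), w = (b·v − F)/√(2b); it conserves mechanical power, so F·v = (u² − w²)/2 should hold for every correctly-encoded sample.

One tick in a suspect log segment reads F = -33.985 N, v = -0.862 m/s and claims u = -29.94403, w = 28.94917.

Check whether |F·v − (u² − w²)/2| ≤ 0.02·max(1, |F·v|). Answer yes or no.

yes

F·v = (-33.985)×(-0.862) = 29.29507 W.
(u² − w²)/2 = (896.64493 − 838.05444)/2 = 29.29524 W.
|Δ| = 0.00017;  2% of max(1, |F·v|) = 0.58590.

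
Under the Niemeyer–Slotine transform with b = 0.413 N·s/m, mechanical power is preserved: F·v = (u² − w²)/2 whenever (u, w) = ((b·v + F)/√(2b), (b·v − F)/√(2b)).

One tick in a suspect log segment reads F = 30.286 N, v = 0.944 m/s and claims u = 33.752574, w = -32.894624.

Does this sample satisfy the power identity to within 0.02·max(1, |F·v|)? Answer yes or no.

F·v = 30.286×0.944 = 28.589984 W.
(u² − w²)/2 = (1139.236252 − 1082.056288)/2 = 28.589982 W.
|Δ| = 0.000002;  2% of max(1, |F·v|) = 0.571800.

yes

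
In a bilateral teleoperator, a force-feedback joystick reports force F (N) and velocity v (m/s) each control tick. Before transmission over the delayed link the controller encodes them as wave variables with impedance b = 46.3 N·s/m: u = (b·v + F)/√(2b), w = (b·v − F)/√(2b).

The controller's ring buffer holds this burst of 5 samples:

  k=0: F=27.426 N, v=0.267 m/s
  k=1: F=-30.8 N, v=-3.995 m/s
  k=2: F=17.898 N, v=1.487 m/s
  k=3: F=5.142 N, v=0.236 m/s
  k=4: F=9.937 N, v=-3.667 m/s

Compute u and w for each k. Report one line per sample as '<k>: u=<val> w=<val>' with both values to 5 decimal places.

k=0: b·v=46.3×0.267=12.36210; √(2b)=9.62289; u=(12.36210+27.426)/9.62289=4.13474, w=(12.36210−27.426)/9.62289=-1.56542
k=1: b·v=46.3×(-3.995)=-184.96850; √(2b)=9.62289; u=(-184.96850+(-30.8))/9.62289=-22.42242, w=(-184.96850−(-30.8))/9.62289=-16.02102
k=2: b·v=46.3×1.487=68.84810; √(2b)=9.62289; u=(68.84810+17.898)/9.62289=9.01456, w=(68.84810−17.898)/9.62289=5.29468
k=3: b·v=46.3×0.236=10.92680; √(2b)=9.62289; u=(10.92680+5.142)/9.62289=1.66985, w=(10.92680−5.142)/9.62289=0.60115
k=4: b·v=46.3×(-3.667)=-169.78210; √(2b)=9.62289; u=(-169.78210+9.937)/9.62289=-16.61093, w=(-169.78210−9.937)/9.62289=-18.67621

0: u=4.13474 w=-1.56542
1: u=-22.42242 w=-16.02102
2: u=9.01456 w=5.29468
3: u=1.66985 w=0.60115
4: u=-16.61093 w=-18.67621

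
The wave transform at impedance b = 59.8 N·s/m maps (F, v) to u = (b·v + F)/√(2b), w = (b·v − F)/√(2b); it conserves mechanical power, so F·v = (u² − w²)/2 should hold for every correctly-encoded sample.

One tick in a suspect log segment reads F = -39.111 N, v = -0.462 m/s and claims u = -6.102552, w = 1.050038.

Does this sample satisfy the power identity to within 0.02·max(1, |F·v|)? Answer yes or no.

F·v = (-39.111)×(-0.462) = 18.069282 W.
(u² − w²)/2 = (37.241141 − 1.102580)/2 = 18.069281 W.
|Δ| = 0.000001;  2% of max(1, |F·v|) = 0.361386.

yes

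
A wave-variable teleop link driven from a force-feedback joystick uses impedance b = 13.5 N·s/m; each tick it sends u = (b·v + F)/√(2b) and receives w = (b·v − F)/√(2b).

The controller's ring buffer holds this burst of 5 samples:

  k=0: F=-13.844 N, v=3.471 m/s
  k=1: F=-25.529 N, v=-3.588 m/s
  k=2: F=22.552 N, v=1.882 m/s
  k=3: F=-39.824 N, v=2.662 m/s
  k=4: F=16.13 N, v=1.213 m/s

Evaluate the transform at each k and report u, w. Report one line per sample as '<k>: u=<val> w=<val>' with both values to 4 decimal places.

0: u=6.3536 w=11.6822
1: u=-14.2350 w=-4.4088
2: u=9.2297 w=0.5494
3: u=-0.7481 w=14.5802
4: u=6.2557 w=0.0472

k=0: b·v=13.5×3.471=46.8585; √(2b)=5.1962; u=(46.8585+(-13.844))/5.1962=6.3536, w=(46.8585−(-13.844))/5.1962=11.6822
k=1: b·v=13.5×(-3.588)=-48.4380; √(2b)=5.1962; u=(-48.4380+(-25.529))/5.1962=-14.2350, w=(-48.4380−(-25.529))/5.1962=-4.4088
k=2: b·v=13.5×1.882=25.4070; √(2b)=5.1962; u=(25.4070+22.552)/5.1962=9.2297, w=(25.4070−22.552)/5.1962=0.5494
k=3: b·v=13.5×2.662=35.9370; √(2b)=5.1962; u=(35.9370+(-39.824))/5.1962=-0.7481, w=(35.9370−(-39.824))/5.1962=14.5802
k=4: b·v=13.5×1.213=16.3755; √(2b)=5.1962; u=(16.3755+16.13)/5.1962=6.2557, w=(16.3755−16.13)/5.1962=0.0472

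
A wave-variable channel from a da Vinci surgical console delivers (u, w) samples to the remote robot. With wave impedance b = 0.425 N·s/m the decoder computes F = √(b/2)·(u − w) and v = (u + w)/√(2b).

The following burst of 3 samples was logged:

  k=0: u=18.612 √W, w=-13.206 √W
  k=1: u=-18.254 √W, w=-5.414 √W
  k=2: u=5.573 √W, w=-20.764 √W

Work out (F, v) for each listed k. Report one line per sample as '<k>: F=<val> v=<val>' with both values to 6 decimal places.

0: F=14.667373 v=5.863630
1: F=-5.918948 v=-25.671550
2: F=12.140757 v=-16.476953

k=0: u−w=31.818000, u+w=5.406000; √(b/2)=0.460977, √(2b)=0.921954; F=0.460977×31.818=14.667373, v=5.406000/0.921954=5.863630
k=1: u−w=-12.840000, u+w=-23.668000; √(b/2)=0.460977, √(2b)=0.921954; F=0.460977×(-12.84)=-5.918948, v=-23.668000/0.921954=-25.671550
k=2: u−w=26.337000, u+w=-15.191000; √(b/2)=0.460977, √(2b)=0.921954; F=0.460977×26.337=12.140757, v=-15.191000/0.921954=-16.476953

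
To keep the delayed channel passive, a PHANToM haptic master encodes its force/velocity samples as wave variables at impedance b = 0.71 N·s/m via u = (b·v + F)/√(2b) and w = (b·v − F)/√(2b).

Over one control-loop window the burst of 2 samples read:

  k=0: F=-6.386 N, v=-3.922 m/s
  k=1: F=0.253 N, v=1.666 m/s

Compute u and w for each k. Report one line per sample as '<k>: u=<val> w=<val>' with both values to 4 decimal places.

0: u=-7.6958 w=3.0222
1: u=1.2049 w=0.7803

k=0: b·v=0.71×(-3.922)=-2.7846; √(2b)=1.1916; u=(-2.7846+(-6.386))/1.1916=-7.6958, w=(-2.7846−(-6.386))/1.1916=3.0222
k=1: b·v=0.71×1.666=1.1829; √(2b)=1.1916; u=(1.1829+0.253)/1.1916=1.2049, w=(1.1829−0.253)/1.1916=0.7803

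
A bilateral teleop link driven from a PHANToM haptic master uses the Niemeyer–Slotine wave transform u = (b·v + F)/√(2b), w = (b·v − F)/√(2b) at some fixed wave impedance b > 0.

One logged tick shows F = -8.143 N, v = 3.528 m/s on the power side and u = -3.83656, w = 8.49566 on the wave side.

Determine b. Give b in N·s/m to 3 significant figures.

b = 0.872 N·s/m

u + w = 4.65910;  u + w = √(2b)·v, so √(2b) = 4.65910/3.528 = 1.32061.
b = (√(2b))²/2 = 1.74400/2 = 0.87200.
(Check via u − w = 2F/√(2b): u − w = -12.33222, 2F/√(2b) = -12.33221.)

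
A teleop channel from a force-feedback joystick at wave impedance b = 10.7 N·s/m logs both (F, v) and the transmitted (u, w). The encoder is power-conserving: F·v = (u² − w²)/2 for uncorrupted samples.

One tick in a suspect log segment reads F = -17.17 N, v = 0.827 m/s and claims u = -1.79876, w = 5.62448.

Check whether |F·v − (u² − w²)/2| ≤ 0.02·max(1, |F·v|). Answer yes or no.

F·v = (-17.17)×0.827 = -14.19959 W.
(u² − w²)/2 = (3.23554 − 31.63478)/2 = -14.19962 W.
|Δ| = 0.00003;  2% of max(1, |F·v|) = 0.28399.

yes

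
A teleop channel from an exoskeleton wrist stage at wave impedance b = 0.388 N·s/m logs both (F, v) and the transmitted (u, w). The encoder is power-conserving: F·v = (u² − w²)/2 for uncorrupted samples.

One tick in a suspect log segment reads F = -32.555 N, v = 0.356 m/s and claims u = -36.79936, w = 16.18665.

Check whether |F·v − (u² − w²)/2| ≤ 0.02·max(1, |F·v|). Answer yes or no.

F·v = (-32.555)×0.356 = -11.58958 W.
(u² − w²)/2 = (1354.19290 − 262.00764)/2 = 546.09263 W.
|Δ| = 557.68221;  2% of max(1, |F·v|) = 0.23179.

no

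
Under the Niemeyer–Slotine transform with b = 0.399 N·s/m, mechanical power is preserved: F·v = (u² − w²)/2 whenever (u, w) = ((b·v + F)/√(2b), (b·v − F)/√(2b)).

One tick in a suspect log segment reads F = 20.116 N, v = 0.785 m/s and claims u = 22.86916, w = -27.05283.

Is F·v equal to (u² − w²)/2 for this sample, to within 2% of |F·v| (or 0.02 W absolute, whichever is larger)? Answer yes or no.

no

F·v = 20.116×0.785 = 15.79106 W.
(u² − w²)/2 = (522.99848 − 731.85561)/2 = -104.42857 W.
|Δ| = 120.21963;  2% of max(1, |F·v|) = 0.31582.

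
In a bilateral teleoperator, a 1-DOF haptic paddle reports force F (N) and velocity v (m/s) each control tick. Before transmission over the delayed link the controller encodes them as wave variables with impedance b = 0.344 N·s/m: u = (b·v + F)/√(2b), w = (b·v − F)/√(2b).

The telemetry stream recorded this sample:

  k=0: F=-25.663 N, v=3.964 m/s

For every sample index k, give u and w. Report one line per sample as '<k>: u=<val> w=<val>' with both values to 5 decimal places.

0: u=-29.29551 w=32.58348

k=0: b·v=0.344×3.964=1.36362; √(2b)=0.82946; u=(1.36362+(-25.663))/0.82946=-29.29551, w=(1.36362−(-25.663))/0.82946=32.58348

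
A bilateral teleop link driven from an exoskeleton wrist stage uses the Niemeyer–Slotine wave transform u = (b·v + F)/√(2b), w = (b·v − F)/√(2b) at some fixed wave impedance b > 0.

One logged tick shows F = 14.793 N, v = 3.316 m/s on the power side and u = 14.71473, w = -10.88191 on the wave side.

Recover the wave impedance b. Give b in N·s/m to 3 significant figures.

u + w = 3.83282;  u + w = √(2b)·v, so √(2b) = 3.83282/3.316 = 1.15586.
b = (√(2b))²/2 = 1.33600/2 = 0.66800.
(Check via u − w = 2F/√(2b): u − w = 25.59664, 2F/√(2b) = 25.59660.)

b = 0.668 N·s/m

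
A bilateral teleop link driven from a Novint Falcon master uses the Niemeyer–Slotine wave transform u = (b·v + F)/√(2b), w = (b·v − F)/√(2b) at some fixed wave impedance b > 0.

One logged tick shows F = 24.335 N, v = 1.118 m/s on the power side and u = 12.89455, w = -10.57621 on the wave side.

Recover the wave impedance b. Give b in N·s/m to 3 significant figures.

u + w = 2.31834;  u + w = √(2b)·v, so √(2b) = 2.31834/1.118 = 2.07365.
b = (√(2b))²/2 = 4.30002/2 = 2.15001.
(Check via u − w = 2F/√(2b): u − w = 23.47076, 2F/√(2b) = 23.47070.)

b = 2.15 N·s/m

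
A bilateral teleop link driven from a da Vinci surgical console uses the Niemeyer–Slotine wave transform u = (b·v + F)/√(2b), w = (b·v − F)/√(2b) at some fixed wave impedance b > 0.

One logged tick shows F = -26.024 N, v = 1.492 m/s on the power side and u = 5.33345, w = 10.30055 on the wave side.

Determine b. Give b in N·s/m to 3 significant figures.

u + w = 15.63400;  u + w = √(2b)·v, so √(2b) = 15.63400/1.492 = 10.47855.
b = (√(2b))²/2 = 109.80006/2 = 54.90003.
(Check via u − w = 2F/√(2b): u − w = -4.96710, 2F/√(2b) = -4.96710.)

b = 54.9 N·s/m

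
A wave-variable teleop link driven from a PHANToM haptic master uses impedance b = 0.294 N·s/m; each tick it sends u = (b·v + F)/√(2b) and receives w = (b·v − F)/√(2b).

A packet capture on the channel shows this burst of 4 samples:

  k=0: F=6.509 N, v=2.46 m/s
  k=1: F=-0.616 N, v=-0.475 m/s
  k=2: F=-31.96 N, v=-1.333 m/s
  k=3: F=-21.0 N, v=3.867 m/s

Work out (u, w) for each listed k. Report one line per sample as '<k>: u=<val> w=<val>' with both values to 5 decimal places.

0: u=9.43157 w=-7.54522
1: u=-0.98544 w=0.62121
2: u=-42.19016 w=41.16800
3: u=-25.90350 w=28.86876

k=0: b·v=0.294×2.46=0.72324; √(2b)=0.76681; u=(0.72324+6.509)/0.76681=9.43157, w=(0.72324−6.509)/0.76681=-7.54522
k=1: b·v=0.294×(-0.475)=-0.13965; √(2b)=0.76681; u=(-0.13965+(-0.616))/0.76681=-0.98544, w=(-0.13965−(-0.616))/0.76681=0.62121
k=2: b·v=0.294×(-1.333)=-0.39190; √(2b)=0.76681; u=(-0.39190+(-31.96))/0.76681=-42.19016, w=(-0.39190−(-31.96))/0.76681=41.16800
k=3: b·v=0.294×3.867=1.13690; √(2b)=0.76681; u=(1.13690+(-21.0))/0.76681=-25.90350, w=(1.13690−(-21.0))/0.76681=28.86876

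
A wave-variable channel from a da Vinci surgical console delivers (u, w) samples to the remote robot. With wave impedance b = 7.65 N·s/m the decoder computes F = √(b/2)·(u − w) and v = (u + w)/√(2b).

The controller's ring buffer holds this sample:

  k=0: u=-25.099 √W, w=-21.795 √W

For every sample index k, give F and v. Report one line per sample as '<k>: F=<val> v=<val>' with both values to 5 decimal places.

0: F=-6.46183 v=-11.98869

k=0: u−w=-3.30400, u+w=-46.89400; √(b/2)=1.95576, √(2b)=3.91152; F=1.95576×(-3.304)=-6.46183, v=-46.89400/3.91152=-11.98869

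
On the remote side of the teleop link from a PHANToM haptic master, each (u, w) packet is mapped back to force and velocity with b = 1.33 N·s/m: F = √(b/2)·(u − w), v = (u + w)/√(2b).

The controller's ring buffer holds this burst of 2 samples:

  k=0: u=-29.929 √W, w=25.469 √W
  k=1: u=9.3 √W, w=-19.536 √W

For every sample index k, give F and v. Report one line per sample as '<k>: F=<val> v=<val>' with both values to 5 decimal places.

k=0: u−w=-55.39800, u+w=-4.46000; √(b/2)=0.81548, √(2b)=1.63095; F=0.81548×(-55.398)=-45.17570, v=-4.46000/1.63095=-2.73460
k=1: u−w=28.83600, u+w=-10.23600; √(b/2)=0.81548, √(2b)=1.63095; F=0.81548×28.836=23.51505, v=-10.23600/1.63095=-6.27609

0: F=-45.17570 v=-2.73460
1: F=23.51505 v=-6.27609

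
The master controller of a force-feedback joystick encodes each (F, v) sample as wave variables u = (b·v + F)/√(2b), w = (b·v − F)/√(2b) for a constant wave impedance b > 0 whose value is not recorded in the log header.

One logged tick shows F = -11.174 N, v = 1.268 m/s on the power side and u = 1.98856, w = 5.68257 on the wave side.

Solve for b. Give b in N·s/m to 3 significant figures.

u + w = 7.67113;  u + w = √(2b)·v, so √(2b) = 7.67113/1.268 = 6.04979.
b = (√(2b))²/2 = 36.59992/2 = 18.29996.
(Check via u − w = 2F/√(2b): u − w = -3.69401, 2F/√(2b) = -3.69401.)

b = 18.3 N·s/m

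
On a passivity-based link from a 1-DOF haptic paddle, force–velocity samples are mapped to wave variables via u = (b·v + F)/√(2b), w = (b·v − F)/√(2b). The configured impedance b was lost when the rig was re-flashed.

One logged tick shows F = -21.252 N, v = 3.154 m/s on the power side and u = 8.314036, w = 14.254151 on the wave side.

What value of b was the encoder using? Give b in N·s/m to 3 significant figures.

b = 25.6 N·s/m

u + w = 22.568187;  u + w = √(2b)·v, so √(2b) = 22.568187/3.154 = 7.155418.
b = (√(2b))²/2 = 51.200001/2 = 25.600000.
(Check via u − w = 2F/√(2b): u − w = -5.940115, 2F/√(2b) = -5.940115.)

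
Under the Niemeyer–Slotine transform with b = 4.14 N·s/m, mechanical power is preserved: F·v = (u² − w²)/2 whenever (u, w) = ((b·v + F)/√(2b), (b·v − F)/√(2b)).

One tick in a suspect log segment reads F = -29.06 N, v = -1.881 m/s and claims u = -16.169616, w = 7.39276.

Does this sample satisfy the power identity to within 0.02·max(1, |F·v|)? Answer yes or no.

F·v = (-29.06)×(-1.881) = 54.661860 W.
(u² − w²)/2 = (261.456482 − 54.652900)/2 = 103.401791 W.
|Δ| = 48.739931;  2% of max(1, |F·v|) = 1.093237.

no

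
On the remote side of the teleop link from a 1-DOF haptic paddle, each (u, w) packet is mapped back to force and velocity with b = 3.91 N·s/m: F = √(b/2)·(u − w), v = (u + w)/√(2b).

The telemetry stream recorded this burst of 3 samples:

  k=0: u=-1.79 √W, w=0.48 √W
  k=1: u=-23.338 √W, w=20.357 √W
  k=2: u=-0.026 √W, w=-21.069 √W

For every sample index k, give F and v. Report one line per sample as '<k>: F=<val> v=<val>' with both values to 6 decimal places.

0: F=-3.173944 v=-0.468455
1: F=-61.094923 v=-1.066003
2: F=29.422599 v=-7.543557

k=0: u−w=-2.270000, u+w=-1.310000; √(b/2)=1.398213, √(2b)=2.796426; F=1.398213×(-2.27)=-3.173944, v=-1.310000/2.796426=-0.468455
k=1: u−w=-43.695000, u+w=-2.981000; √(b/2)=1.398213, √(2b)=2.796426; F=1.398213×(-43.695)=-61.094923, v=-2.981000/2.796426=-1.066003
k=2: u−w=21.043000, u+w=-21.095000; √(b/2)=1.398213, √(2b)=2.796426; F=1.398213×21.043=29.422599, v=-21.095000/2.796426=-7.543557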